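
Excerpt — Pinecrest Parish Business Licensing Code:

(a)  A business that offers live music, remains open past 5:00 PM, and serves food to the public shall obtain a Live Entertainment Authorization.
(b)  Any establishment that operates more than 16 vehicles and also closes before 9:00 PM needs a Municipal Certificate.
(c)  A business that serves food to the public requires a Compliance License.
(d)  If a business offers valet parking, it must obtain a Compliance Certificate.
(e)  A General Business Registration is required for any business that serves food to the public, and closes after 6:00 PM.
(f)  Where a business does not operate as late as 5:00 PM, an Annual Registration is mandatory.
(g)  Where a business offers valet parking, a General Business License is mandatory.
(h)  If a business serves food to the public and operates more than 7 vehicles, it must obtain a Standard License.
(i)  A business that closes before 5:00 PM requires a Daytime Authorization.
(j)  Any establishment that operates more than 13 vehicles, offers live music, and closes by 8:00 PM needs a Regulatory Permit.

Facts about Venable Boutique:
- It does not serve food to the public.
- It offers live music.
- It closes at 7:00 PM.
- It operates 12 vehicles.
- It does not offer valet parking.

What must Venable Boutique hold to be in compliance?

(a) offers live music; closes 7:00 PM, after 5:00 PM; does not serve food to the public → Live Entertainment Authorization not required.
(b) vehicles 12 ≤ 16; closes 7:00 PM, at/before 9:00 PM → Municipal Certificate not required.
(c) does not serve food to the public → Compliance License not required.
(d) does not offer valet parking → Compliance Certificate not required.
(e) does not serve food to the public; closes 7:00 PM, after 6:00 PM → General Business Registration not required.
(f) closes 7:00 PM, after 5:00 PM → Annual Registration not required.
(g) does not offer valet parking → General Business License not required.
(h) does not serve food to the public; vehicles 12 > 7 → Standard License not required.
(i) closes 7:00 PM, after 5:00 PM → Daytime Authorization not required.
(j) vehicles 12 ≤ 13; offers live music; closes 7:00 PM, at/before 8:00 PM → Regulatory Permit not required.

None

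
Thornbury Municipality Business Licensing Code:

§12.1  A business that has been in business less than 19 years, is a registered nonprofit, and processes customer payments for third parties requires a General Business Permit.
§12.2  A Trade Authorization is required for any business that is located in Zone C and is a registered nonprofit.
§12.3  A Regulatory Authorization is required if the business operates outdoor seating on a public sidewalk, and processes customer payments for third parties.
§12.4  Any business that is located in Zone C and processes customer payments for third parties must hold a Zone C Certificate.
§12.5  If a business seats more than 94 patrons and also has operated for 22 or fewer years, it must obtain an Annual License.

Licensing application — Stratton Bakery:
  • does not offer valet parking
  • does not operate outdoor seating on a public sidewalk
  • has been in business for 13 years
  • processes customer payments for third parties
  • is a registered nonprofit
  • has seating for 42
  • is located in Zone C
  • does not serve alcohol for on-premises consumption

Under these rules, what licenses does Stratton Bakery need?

§12.1 years in business 13 < 19; is a registered nonprofit; processes customer payments for third parties → General Business Permit required.
§12.2 is located in Zone C; is a registered nonprofit → Trade Authorization required.
§12.3 does not operate outdoor seating on a public sidewalk; processes customer payments for third parties → Regulatory Authorization not required.
§12.4 is located in Zone C; processes customer payments for third parties → Zone C Certificate required.
§12.5 seating 42 ≤ 94; years in business 13 ≤ 22 → Annual License not required.

General Business Permit, Trade Authorization, Zone C Certificate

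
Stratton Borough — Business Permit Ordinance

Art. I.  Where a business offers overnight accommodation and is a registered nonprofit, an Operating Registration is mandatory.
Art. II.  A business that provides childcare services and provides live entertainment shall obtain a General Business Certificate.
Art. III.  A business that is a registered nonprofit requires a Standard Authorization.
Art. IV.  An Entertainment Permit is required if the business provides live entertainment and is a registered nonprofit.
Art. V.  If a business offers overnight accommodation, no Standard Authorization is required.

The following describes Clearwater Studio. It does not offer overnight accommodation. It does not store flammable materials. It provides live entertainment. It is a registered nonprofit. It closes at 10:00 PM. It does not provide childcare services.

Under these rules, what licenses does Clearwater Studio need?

Art. I. does not offer overnight accommodation; is a registered nonprofit → Operating Registration not required.
Art. II. does not provide childcare services; provides live entertainment → General Business Certificate not required.
Art. III. is a registered nonprofit → Standard Authorization required.
Art. IV. provides live entertainment; is a registered nonprofit → Entertainment Permit required.
Art. V. does not offer overnight accommodation → Standard Authorization exemption does not apply.

Entertainment Permit, Standard Authorization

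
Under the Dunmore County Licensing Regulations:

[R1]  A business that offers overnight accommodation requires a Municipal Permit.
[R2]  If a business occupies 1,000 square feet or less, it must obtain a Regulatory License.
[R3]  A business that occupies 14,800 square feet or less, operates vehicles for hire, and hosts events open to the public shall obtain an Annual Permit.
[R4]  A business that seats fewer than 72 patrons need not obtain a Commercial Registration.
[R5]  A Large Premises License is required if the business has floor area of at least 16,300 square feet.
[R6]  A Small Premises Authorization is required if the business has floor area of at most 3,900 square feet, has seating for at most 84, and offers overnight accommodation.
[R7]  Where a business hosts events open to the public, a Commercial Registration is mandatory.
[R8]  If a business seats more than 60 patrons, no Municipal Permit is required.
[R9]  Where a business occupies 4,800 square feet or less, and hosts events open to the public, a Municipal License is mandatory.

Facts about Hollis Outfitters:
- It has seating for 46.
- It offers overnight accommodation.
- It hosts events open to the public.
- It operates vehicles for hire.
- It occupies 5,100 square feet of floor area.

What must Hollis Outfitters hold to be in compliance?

Annual Permit, Municipal Permit

[R1] offers overnight accommodation → Municipal Permit required.
[R2] floor area 5,100 square feet > 1,000 square feet → Regulatory License not required.
[R3] floor area 5,100 square feet ≤ 14,800 square feet; operates vehicles for hire; hosts events open to the public → Annual Permit required.
[R4] seating 46 < 72 → exempt from Commercial Registration.
[R5] floor area 5,100 square feet < 16,300 square feet → Large Premises License not required.
[R6] floor area 5,100 square feet > 3,900 square feet; seating 46 ≤ 84; offers overnight accommodation → Small Premises Authorization not required.
[R7] hosts events open to the public → Commercial Registration required.
[R8] seating 46 ≤ 60 → Municipal Permit exemption does not apply.
[R9] floor area 5,100 square feet > 4,800 square feet; hosts events open to the public → Municipal License not required.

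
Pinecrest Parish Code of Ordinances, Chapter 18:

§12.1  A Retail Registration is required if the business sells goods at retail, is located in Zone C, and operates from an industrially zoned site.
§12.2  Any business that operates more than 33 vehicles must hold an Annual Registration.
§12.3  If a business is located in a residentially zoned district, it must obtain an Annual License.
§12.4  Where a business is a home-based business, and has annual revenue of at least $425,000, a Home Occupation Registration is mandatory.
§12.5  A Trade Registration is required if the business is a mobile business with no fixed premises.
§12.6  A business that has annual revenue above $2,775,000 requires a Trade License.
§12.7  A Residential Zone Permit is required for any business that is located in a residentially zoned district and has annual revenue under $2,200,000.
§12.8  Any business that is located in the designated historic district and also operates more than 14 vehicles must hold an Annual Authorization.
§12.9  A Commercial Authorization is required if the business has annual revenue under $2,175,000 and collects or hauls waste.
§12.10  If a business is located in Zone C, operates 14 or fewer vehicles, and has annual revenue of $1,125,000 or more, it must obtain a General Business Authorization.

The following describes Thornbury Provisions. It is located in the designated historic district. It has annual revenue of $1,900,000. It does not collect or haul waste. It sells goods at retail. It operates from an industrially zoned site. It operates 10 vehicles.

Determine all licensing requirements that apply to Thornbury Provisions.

None

§12.1 sells goods at retail; is located in the designated historic district (not: is located in Zone C); operates from an industrially zoned site → Retail Registration not required.
§12.2 vehicles 10 ≤ 33 → Annual Registration not required.
§12.3 is located in the designated historic district (not: is located in a residentially zoned district) → Annual License not required.
§12.4 operates from an industrially zoned site (not: is a home-based business); revenue $1,900,000 ≥ $425,000 → Home Occupation Registration not required.
§12.5 operates from an industrially zoned site (not: is a mobile business with no fixed premises) → Trade Registration not required.
§12.6 revenue $1,900,000 ≤ $2,775,000 → Trade License not required.
§12.7 is located in the designated historic district (not: is located in a residentially zoned district); revenue $1,900,000 < $2,200,000 → Residential Zone Permit not required.
§12.8 is located in the designated historic district; vehicles 10 ≤ 14 → Annual Authorization not required.
§12.9 revenue $1,900,000 < $2,175,000; does not collect or haul waste → Commercial Authorization not required.
§12.10 is located in the designated historic district (not: is located in Zone C); vehicles 10 ≤ 14; revenue $1,900,000 ≥ $1,125,000 → General Business Authorization not required.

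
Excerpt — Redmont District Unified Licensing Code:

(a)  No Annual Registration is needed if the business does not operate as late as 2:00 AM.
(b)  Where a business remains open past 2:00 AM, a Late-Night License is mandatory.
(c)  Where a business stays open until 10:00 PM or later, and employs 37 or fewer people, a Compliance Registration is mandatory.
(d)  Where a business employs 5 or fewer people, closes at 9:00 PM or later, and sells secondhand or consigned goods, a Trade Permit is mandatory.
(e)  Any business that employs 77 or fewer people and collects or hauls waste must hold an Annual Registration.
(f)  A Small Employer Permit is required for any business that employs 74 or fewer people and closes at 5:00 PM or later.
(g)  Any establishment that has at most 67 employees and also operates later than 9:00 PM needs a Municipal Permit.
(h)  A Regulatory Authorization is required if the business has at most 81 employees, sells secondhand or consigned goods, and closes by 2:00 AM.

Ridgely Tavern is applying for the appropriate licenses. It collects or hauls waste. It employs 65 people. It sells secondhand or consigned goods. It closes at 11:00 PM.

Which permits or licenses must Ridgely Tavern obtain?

(a) closes 11:00 PM, at/before 2:00 AM → exempt from Annual Registration.
(b) closes 11:00 PM, at/before 2:00 AM → Late-Night License not required.
(c) closes 11:00 PM, after 10:00 PM; employees 65 > 37 → Compliance Registration not required.
(d) employees 65 > 5; closes 11:00 PM, after 9:00 PM; sells secondhand or consigned goods → Trade Permit not required.
(e) employees 65 ≤ 77; collects or hauls waste → Annual Registration required.
(f) employees 65 ≤ 74; closes 11:00 PM, after 5:00 PM → Small Employer Permit required.
(g) employees 65 ≤ 67; closes 11:00 PM, after 9:00 PM → Municipal Permit required.
(h) employees 65 ≤ 81; sells secondhand or consigned goods; closes 11:00 PM, at/before 2:00 AM → Regulatory Authorization required.

Municipal Permit, Regulatory Authorization, Small Employer Permit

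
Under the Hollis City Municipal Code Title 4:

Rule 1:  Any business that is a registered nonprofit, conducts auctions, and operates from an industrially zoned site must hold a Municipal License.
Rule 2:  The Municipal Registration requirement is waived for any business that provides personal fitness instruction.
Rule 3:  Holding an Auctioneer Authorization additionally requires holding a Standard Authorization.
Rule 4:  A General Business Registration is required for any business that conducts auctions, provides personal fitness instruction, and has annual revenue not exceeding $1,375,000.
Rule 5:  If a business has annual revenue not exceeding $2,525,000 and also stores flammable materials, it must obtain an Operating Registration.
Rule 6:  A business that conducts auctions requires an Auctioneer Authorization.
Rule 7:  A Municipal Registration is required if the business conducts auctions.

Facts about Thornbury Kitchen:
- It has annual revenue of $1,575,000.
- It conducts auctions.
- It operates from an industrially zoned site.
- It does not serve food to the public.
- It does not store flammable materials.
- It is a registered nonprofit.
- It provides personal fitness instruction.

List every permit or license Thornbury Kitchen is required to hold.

Auctioneer Authorization, Municipal License, Standard Authorization

Rule 1: is a registered nonprofit; conducts auctions; operates from an industrially zoned site → Municipal License required.
Rule 2: provides personal fitness instruction → exempt from Municipal Registration.
Rule 3: Auctioneer Authorization is required → Standard Authorization also required.
Rule 4: conducts auctions; provides personal fitness instruction; revenue $1,575,000 > $1,375,000 → General Business Registration not required.
Rule 5: revenue $1,575,000 ≤ $2,525,000; does not store flammable materials → Operating Registration not required.
Rule 6: conducts auctions → Auctioneer Authorization required.
Rule 7: conducts auctions → Municipal Registration required.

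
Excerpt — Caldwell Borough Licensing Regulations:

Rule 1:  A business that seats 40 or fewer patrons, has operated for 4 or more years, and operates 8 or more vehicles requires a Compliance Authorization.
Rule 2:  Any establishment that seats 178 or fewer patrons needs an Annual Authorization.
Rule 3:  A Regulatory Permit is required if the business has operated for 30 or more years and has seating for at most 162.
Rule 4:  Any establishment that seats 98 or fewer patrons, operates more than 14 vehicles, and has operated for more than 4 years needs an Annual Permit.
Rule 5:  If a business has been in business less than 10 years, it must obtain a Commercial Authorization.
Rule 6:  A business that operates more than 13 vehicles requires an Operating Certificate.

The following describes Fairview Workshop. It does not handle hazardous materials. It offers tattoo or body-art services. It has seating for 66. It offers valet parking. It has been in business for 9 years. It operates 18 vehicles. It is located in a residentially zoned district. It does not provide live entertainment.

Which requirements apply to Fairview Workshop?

Annual Authorization, Annual Permit, Commercial Authorization, Operating Certificate

Rule 1: seating 66 > 40; years in business 9 ≥ 4; vehicles 18 ≥ 8 → Compliance Authorization not required.
Rule 2: seating 66 ≤ 178 → Annual Authorization required.
Rule 3: years in business 9 < 30; seating 66 ≤ 162 → Regulatory Permit not required.
Rule 4: seating 66 ≤ 98; vehicles 18 > 14; years in business 9 > 4 → Annual Permit required.
Rule 5: years in business 9 < 10 → Commercial Authorization required.
Rule 6: vehicles 18 > 13 → Operating Certificate required.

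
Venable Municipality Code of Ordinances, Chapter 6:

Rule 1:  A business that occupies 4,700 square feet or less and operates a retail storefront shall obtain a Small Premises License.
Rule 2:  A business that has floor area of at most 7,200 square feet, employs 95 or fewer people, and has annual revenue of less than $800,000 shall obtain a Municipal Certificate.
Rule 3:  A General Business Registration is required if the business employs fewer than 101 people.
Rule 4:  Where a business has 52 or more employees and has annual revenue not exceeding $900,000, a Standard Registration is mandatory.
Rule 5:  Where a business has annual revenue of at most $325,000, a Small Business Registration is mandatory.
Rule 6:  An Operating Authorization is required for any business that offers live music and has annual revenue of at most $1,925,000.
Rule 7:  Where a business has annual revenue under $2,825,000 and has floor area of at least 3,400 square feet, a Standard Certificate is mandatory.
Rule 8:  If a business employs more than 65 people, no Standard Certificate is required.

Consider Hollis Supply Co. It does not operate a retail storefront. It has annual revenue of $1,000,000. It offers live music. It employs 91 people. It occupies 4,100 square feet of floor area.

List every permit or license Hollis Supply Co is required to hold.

Rule 1: floor area 4,100 square feet ≤ 4,700 square feet; does not operate a retail storefront → Small Premises License not required.
Rule 2: floor area 4,100 square feet ≤ 7,200 square feet; employees 91 ≤ 95; revenue $1,000,000 ≥ $800,000 → Municipal Certificate not required.
Rule 3: employees 91 < 101 → General Business Registration required.
Rule 4: employees 91 ≥ 52; revenue $1,000,000 > $900,000 → Standard Registration not required.
Rule 5: revenue $1,000,000 > $325,000 → Small Business Registration not required.
Rule 6: offers live music; revenue $1,000,000 ≤ $1,925,000 → Operating Authorization required.
Rule 7: revenue $1,000,000 < $2,825,000; floor area 4,100 square feet ≥ 3,400 square feet → Standard Certificate required.
Rule 8: employees 91 > 65 → exempt from Standard Certificate.

General Business Registration, Operating Authorization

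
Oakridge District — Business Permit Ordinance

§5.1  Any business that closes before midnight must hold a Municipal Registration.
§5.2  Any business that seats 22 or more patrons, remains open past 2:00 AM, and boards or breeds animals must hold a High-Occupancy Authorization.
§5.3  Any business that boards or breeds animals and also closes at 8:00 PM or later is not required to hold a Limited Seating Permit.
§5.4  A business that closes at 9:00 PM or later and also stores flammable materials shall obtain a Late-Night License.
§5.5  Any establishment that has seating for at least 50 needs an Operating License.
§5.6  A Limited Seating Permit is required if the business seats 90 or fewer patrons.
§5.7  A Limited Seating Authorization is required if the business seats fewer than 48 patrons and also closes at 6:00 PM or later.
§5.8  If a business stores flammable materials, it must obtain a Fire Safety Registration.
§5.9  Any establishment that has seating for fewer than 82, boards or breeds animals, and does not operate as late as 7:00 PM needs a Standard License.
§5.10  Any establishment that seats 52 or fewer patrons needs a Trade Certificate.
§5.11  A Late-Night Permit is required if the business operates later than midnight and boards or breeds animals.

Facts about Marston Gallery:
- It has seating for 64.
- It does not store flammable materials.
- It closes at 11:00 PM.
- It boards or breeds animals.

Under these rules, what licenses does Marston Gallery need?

Municipal Registration, Operating License

§5.1 closes 11:00 PM, at/before midnight → Municipal Registration required.
§5.2 seating 64 ≥ 22; closes 11:00 PM, at/before 2:00 AM; boards or breeds animals → High-Occupancy Authorization not required.
§5.3 boards or breeds animals; closes 11:00 PM, after 8:00 PM → exempt from Limited Seating Permit.
§5.4 closes 11:00 PM, after 9:00 PM; does not store flammable materials → Late-Night License not required.
§5.5 seating 64 ≥ 50 → Operating License required.
§5.6 seating 64 ≤ 90 → Limited Seating Permit required.
§5.7 seating 64 ≥ 48; closes 11:00 PM, after 6:00 PM → Limited Seating Authorization not required.
§5.8 does not store flammable materials → Fire Safety Registration not required.
§5.9 seating 64 < 82; boards or breeds animals; closes 11:00 PM, after 7:00 PM → Standard License not required.
§5.10 seating 64 > 52 → Trade Certificate not required.
§5.11 closes 11:00 PM, at/before midnight; boards or breeds animals → Late-Night Permit not required.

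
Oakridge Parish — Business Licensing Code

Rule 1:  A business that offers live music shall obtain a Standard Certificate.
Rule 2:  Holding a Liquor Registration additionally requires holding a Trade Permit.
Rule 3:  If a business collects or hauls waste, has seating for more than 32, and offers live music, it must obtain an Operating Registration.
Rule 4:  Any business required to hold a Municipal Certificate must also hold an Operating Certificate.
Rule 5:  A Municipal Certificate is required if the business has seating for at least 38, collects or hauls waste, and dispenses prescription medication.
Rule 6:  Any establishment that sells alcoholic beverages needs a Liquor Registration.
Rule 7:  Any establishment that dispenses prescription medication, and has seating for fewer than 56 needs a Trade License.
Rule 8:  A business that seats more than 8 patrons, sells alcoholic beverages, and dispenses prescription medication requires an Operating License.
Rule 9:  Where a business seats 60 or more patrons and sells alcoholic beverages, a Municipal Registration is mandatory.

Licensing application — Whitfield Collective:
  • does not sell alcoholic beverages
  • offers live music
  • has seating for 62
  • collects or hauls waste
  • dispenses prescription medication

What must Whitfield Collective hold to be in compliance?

Rule 1: offers live music → Standard Certificate required.
Rule 2: Liquor Registration is not required → no effect.
Rule 3: collects or hauls waste; seating 62 > 32; offers live music → Operating Registration required.
Rule 4: Municipal Certificate is required → Operating Certificate also required.
Rule 5: seating 62 ≥ 38; collects or hauls waste; dispenses prescription medication → Municipal Certificate required.
Rule 6: does not sell alcoholic beverages → Liquor Registration not required.
Rule 7: dispenses prescription medication; seating 62 ≥ 56 → Trade License not required.
Rule 8: seating 62 > 8; does not sell alcoholic beverages; dispenses prescription medication → Operating License not required.
Rule 9: seating 62 ≥ 60; does not sell alcoholic beverages → Municipal Registration not required.

Municipal Certificate, Operating Certificate, Operating Registration, Standard Certificate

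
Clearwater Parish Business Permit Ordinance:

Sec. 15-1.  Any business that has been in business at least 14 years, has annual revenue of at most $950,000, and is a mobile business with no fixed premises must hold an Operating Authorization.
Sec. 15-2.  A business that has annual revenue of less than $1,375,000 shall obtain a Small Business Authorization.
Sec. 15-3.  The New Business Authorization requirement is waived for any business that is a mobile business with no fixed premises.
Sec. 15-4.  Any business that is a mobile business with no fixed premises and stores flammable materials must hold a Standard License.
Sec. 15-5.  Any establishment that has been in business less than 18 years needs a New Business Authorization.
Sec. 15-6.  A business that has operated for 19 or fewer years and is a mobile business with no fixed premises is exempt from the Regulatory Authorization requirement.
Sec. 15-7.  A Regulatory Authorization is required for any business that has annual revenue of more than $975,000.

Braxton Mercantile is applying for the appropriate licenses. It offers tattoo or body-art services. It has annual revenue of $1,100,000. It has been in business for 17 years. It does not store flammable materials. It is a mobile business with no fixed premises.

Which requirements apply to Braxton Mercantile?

Sec. 15-1. years in business 17 ≥ 14; revenue $1,100,000 > $950,000; is a mobile business with no fixed premises → Operating Authorization not required.
Sec. 15-2. revenue $1,100,000 < $1,375,000 → Small Business Authorization required.
Sec. 15-3. is a mobile business with no fixed premises → exempt from New Business Authorization.
Sec. 15-4. is a mobile business with no fixed premises; does not store flammable materials → Standard License not required.
Sec. 15-5. years in business 17 < 18 → New Business Authorization required.
Sec. 15-6. years in business 17 ≤ 19; is a mobile business with no fixed premises → exempt from Regulatory Authorization.
Sec. 15-7. revenue $1,100,000 > $975,000 → Regulatory Authorization required.

Small Business Authorization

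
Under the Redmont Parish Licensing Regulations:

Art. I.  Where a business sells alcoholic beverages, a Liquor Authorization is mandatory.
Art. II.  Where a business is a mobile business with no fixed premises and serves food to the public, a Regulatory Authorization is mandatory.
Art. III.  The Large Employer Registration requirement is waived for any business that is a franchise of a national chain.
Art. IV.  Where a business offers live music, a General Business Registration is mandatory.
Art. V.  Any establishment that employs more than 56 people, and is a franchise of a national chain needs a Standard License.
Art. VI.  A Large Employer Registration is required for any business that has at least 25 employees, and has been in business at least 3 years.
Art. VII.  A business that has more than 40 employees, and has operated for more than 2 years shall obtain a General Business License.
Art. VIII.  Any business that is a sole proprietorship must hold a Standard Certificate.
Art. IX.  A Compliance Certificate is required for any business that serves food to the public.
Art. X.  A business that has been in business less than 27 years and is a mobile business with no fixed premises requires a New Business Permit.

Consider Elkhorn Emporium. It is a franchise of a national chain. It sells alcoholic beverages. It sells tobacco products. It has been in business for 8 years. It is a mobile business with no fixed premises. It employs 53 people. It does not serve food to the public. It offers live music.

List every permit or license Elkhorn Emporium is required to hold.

Art. I. sells alcoholic beverages → Liquor Authorization required.
Art. II. is a mobile business with no fixed premises; does not serve food to the public → Regulatory Authorization not required.
Art. III. is a franchise of a national chain → exempt from Large Employer Registration.
Art. IV. offers live music → General Business Registration required.
Art. V. employees 53 ≤ 56; is a franchise of a national chain → Standard License not required.
Art. VI. employees 53 ≥ 25; years in business 8 ≥ 3 → Large Employer Registration required.
Art. VII. employees 53 > 40; years in business 8 > 2 → General Business License required.
Art. VIII. is a franchise of a national chain (not: is a sole proprietorship) → Standard Certificate not required.
Art. IX. does not serve food to the public → Compliance Certificate not required.
Art. X. years in business 8 < 27; is a mobile business with no fixed premises → New Business Permit required.

General Business License, General Business Registration, Liquor Authorization, New Business Permit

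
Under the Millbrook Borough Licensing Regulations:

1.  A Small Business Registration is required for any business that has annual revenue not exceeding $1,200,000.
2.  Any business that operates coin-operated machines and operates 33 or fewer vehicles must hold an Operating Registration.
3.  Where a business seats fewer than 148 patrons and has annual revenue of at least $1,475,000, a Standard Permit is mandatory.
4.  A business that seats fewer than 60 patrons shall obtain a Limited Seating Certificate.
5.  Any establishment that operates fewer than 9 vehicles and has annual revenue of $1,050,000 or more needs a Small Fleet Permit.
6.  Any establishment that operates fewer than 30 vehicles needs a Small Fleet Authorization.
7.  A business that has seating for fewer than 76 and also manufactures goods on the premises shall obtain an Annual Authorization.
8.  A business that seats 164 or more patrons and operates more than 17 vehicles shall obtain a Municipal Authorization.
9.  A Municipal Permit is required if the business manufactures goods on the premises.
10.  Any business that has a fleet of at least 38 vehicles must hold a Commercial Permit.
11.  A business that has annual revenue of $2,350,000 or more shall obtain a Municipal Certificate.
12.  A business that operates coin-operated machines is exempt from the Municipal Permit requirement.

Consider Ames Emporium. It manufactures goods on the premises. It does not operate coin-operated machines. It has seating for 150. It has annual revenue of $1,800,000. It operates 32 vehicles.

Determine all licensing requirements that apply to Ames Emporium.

Municipal Permit

1. revenue $1,800,000 > $1,200,000 → Small Business Registration not required.
2. does not operate coin-operated machines; vehicles 32 ≤ 33 → Operating Registration not required.
3. seating 150 ≥ 148; revenue $1,800,000 ≥ $1,475,000 → Standard Permit not required.
4. seating 150 ≥ 60 → Limited Seating Certificate not required.
5. vehicles 32 ≥ 9; revenue $1,800,000 ≥ $1,050,000 → Small Fleet Permit not required.
6. vehicles 32 ≥ 30 → Small Fleet Authorization not required.
7. seating 150 ≥ 76; manufactures goods on the premises → Annual Authorization not required.
8. seating 150 < 164; vehicles 32 > 17 → Municipal Authorization not required.
9. manufactures goods on the premises → Municipal Permit required.
10. vehicles 32 < 38 → Commercial Permit not required.
11. revenue $1,800,000 < $2,350,000 → Municipal Certificate not required.
12. does not operate coin-operated machines → Municipal Permit exemption does not apply.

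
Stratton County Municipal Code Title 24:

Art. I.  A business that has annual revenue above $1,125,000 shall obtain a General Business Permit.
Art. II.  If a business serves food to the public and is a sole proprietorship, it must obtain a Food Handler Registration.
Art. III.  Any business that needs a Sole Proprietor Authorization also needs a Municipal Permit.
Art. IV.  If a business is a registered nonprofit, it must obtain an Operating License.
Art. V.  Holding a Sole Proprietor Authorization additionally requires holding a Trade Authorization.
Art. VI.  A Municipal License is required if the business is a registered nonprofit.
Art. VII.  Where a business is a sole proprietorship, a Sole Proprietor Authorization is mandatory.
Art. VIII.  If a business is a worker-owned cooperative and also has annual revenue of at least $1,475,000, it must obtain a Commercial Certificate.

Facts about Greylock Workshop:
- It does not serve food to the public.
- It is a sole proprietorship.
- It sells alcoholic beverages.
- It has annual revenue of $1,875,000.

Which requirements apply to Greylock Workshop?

Art. I. revenue $1,875,000 > $1,125,000 → General Business Permit required.
Art. II. does not serve food to the public; is a sole proprietorship → Food Handler Registration not required.
Art. III. Sole Proprietor Authorization is required → Municipal Permit also required.
Art. IV. is a sole proprietorship (not: is a registered nonprofit) → Operating License not required.
Art. V. Sole Proprietor Authorization is required → Trade Authorization also required.
Art. VI. is a sole proprietorship (not: is a registered nonprofit) → Municipal License not required.
Art. VII. is a sole proprietorship → Sole Proprietor Authorization required.
Art. VIII. is a sole proprietorship (not: is a worker-owned cooperative); revenue $1,875,000 ≥ $1,475,000 → Commercial Certificate not required.

General Business Permit, Municipal Permit, Sole Proprietor Authorization, Trade Authorization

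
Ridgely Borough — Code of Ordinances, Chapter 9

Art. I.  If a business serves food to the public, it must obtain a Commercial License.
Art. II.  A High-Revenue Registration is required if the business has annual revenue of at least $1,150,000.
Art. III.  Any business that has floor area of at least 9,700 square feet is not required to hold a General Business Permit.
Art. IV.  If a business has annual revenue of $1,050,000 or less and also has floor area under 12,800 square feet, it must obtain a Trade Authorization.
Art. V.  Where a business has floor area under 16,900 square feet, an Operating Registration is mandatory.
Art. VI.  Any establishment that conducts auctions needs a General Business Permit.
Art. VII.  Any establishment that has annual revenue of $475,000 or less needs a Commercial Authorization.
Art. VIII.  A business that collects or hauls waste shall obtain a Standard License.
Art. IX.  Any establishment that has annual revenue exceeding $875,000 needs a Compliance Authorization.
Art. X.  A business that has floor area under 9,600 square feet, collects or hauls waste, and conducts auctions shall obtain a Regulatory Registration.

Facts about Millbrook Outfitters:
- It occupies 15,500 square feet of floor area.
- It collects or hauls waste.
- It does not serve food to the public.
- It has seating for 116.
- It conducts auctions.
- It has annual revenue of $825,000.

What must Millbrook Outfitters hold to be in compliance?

Operating Registration, Standard License

Art. I. does not serve food to the public → Commercial License not required.
Art. II. revenue $825,000 < $1,150,000 → High-Revenue Registration not required.
Art. III. floor area 15,500 square feet ≥ 9,700 square feet → exempt from General Business Permit.
Art. IV. revenue $825,000 ≤ $1,050,000; floor area 15,500 square feet ≥ 12,800 square feet → Trade Authorization not required.
Art. V. floor area 15,500 square feet < 16,900 square feet → Operating Registration required.
Art. VI. conducts auctions → General Business Permit required.
Art. VII. revenue $825,000 > $475,000 → Commercial Authorization not required.
Art. VIII. collects or hauls waste → Standard License required.
Art. IX. revenue $825,000 ≤ $875,000 → Compliance Authorization not required.
Art. X. floor area 15,500 square feet ≥ 9,600 square feet; collects or hauls waste; conducts auctions → Regulatory Registration not required.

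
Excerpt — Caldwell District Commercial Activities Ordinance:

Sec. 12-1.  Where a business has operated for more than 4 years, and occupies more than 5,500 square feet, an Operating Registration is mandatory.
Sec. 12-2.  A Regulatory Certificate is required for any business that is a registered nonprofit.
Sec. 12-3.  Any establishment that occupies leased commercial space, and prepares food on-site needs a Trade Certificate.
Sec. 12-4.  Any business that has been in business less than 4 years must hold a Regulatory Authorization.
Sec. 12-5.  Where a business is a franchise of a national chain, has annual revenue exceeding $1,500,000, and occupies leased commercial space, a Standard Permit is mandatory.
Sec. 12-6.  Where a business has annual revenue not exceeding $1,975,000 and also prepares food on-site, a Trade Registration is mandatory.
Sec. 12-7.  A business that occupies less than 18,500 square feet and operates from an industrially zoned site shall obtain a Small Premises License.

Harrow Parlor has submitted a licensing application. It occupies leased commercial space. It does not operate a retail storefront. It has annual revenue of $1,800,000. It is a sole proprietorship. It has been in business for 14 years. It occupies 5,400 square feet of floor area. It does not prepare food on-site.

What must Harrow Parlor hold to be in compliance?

None

Sec. 12-1. years in business 14 > 4; floor area 5,400 square feet ≤ 5,500 square feet → Operating Registration not required.
Sec. 12-2. is a sole proprietorship (not: is a registered nonprofit) → Regulatory Certificate not required.
Sec. 12-3. occupies leased commercial space; does not prepare food on-site → Trade Certificate not required.
Sec. 12-4. years in business 14 ≥ 4 → Regulatory Authorization not required.
Sec. 12-5. is a sole proprietorship (not: is a franchise of a national chain); revenue $1,800,000 > $1,500,000; occupies leased commercial space → Standard Permit not required.
Sec. 12-6. revenue $1,800,000 ≤ $1,975,000; does not prepare food on-site → Trade Registration not required.
Sec. 12-7. floor area 5,400 square feet < 18,500 square feet; occupies leased commercial space (not: operates from an industrially zoned site) → Small Premises License not required.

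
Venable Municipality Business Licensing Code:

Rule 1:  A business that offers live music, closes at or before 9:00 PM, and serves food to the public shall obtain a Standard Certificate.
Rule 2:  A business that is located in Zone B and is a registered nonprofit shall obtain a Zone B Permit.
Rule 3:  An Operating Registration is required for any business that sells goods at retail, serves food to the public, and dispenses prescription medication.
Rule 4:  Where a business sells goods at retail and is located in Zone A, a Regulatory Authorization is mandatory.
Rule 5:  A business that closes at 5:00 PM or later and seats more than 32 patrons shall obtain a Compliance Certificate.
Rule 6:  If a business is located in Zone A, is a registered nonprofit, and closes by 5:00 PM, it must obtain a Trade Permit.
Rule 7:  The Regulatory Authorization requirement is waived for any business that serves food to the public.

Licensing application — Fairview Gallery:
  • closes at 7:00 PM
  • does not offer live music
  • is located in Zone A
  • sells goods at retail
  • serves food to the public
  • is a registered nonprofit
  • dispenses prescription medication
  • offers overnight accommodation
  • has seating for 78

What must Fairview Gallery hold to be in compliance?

Rule 1: does not offer live music; closes 7:00 PM, at/before 9:00 PM; serves food to the public → Standard Certificate not required.
Rule 2: is located in Zone A (not: is located in Zone B); is a registered nonprofit → Zone B Permit not required.
Rule 3: sells goods at retail; serves food to the public; dispenses prescription medication → Operating Registration required.
Rule 4: sells goods at retail; is located in Zone A → Regulatory Authorization required.
Rule 5: closes 7:00 PM, after 5:00 PM; seating 78 > 32 → Compliance Certificate required.
Rule 6: is located in Zone A; is a registered nonprofit; closes 7:00 PM, after 5:00 PM → Trade Permit not required.
Rule 7: serves food to the public → exempt from Regulatory Authorization.

Compliance Certificate, Operating Registration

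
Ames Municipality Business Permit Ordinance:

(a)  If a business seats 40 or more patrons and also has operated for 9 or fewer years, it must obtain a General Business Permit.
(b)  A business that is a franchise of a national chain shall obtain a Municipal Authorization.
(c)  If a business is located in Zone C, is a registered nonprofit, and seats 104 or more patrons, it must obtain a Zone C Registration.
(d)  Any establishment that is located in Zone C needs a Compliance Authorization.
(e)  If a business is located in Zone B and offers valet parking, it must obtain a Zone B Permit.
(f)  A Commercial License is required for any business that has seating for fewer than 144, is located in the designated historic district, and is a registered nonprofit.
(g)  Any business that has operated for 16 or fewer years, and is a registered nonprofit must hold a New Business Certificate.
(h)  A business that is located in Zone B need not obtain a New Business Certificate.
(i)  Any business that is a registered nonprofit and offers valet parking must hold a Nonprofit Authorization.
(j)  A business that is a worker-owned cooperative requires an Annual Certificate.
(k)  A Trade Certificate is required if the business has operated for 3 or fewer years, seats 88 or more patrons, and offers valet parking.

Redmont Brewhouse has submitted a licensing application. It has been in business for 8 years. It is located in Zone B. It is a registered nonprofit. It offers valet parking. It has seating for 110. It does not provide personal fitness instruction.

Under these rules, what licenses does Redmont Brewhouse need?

General Business Permit, Nonprofit Authorization, Zone B Permit

(a) seating 110 ≥ 40; years in business 8 ≤ 9 → General Business Permit required.
(b) is a registered nonprofit (not: is a franchise of a national chain) → Municipal Authorization not required.
(c) is located in Zone B (not: is located in Zone C); is a registered nonprofit; seating 110 ≥ 104 → Zone C Registration not required.
(d) is located in Zone B (not: is located in Zone C) → Compliance Authorization not required.
(e) is located in Zone B; offers valet parking → Zone B Permit required.
(f) seating 110 < 144; is located in Zone B (not: is located in the designated historic district); is a registered nonprofit → Commercial License not required.
(g) years in business 8 ≤ 16; is a registered nonprofit → New Business Certificate required.
(h) is located in Zone B → exempt from New Business Certificate.
(i) is a registered nonprofit; offers valet parking → Nonprofit Authorization required.
(j) is a registered nonprofit (not: is a worker-owned cooperative) → Annual Certificate not required.
(k) years in business 8 > 3; seating 110 ≥ 88; offers valet parking → Trade Certificate not required.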